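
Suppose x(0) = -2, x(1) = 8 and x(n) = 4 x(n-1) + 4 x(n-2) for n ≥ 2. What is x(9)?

x(2) = 4*8 + 4*(-2) = 24
x(3) = 4*24 + 4*8 = 128
x(4) = 4*128 + 4*24 = 608
x(5) = 4*608 + 4*128 = 2944
x(6) = 4*2944 + 4*608 = 14208
x(7) = 4*14208 + 4*2944 = 68608
x(8) = 4*68608 + 4*14208 = 331264
x(9) = 4*331264 + 4*68608 = 1599488

1599488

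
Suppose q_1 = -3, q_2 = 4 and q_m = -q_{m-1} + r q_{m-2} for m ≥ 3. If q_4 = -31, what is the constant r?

q_3 = -4 - 3r
q_4 = 4 + 7r
So 4 + 7r = -31, giving r = -5.

-5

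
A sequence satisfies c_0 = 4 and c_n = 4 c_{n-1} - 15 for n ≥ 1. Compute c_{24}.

-281474976710651

The fixed point is -15/(1 - 4) = 5, so c_n - 5 = 4(c_{n-1} - 5).
Hence c_n = -1·4^n + 5.
c_{24} = -1·4^{24} + 5 = -1·281474976710656 + 5 = -281474976710651.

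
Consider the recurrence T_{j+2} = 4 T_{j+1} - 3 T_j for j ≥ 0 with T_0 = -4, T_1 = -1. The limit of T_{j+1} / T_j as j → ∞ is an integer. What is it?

The characteristic equation is r^2 - 4r + 3 = 0, which factors as (r - 3)(r - 1) = 0.
So the roots are 3 and 1. Since |3| > |1| and the coefficient of 3^j is non-zero, the ratio tends to 3.

3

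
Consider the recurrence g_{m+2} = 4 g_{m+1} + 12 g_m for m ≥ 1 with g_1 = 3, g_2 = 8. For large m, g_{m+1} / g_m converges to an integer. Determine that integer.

The characteristic equation is r^2 - 4r - 12 = 0, which factors as (r - 6)(r + 2) = 0.
So the roots are 6 and -2. Since |6| > |-2| and the coefficient of 6^m is non-zero, the ratio tends to 6.

6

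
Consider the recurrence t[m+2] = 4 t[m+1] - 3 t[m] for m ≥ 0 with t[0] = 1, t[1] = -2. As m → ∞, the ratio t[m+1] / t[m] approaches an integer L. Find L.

3

The characteristic equation is r^2 - 4r + 3 = 0, which factors as (r - 3)(r - 1) = 0.
So the roots are 3 and 1. Since |3| > |1| and the coefficient of 3^m is non-zero, the ratio tends to 3.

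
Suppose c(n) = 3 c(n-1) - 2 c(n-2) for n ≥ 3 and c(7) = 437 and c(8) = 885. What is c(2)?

3

Rearranging, c(n-2) = (c(n) - 3 c(n-1)) / -2.
c(6) = (885 - 3(437)) / -2 = -426/-2 = 213
c(5) = (437 - 3(213)) / -2 = -202/-2 = 101
c(4) = (213 - 3(101)) / -2 = -90/-2 = 45
c(3) = (101 - 3(45)) / -2 = -34/-2 = 17
c(2) = (45 - 3(17)) / -2 = -6/-2 = 3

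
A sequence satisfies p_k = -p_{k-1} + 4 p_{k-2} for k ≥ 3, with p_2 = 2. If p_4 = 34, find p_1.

-6

Let p_1 = w.
p_3 = -2 + 4w
p_4 = 10 - 4w
So 10 - 4w = 34, giving w = -6.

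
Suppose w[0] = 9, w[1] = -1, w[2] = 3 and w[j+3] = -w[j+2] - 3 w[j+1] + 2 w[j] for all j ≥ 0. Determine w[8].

w[3] = -3 - 3*(-1) + 2*9 = 18
w[4] = -18 - 3*3 + 2*(-1) = -29
w[5] = -(-29) - 3*18 + 2*3 = -19
w[6] = -(-19) - 3*(-29) + 2*18 = 142
w[7] = -142 - 3*(-19) + 2*(-29) = -143
w[8] = -(-143) - 3*142 + 2*(-19) = -321

-321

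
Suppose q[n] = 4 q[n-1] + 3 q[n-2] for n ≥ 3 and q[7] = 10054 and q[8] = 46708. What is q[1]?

2

Rearranging, q[n-2] = (q[n] - 4 q[n-1]) / 3.
q[6] = (46708 - 4*10054) / 3 = 6492/3 = 2164
q[5] = (10054 - 4*2164) / 3 = 1398/3 = 466
q[4] = (2164 - 4*466) / 3 = 300/3 = 100
q[3] = (466 - 4*100) / 3 = 66/3 = 22
q[2] = (100 - 4*22) / 3 = 12/3 = 4
q[1] = (22 - 4*4) / 3 = 6/3 = 2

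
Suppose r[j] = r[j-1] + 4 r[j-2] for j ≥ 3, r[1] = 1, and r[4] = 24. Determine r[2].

Let r[2] = y.
r[3] = 4 + y
r[4] = 4 + 5y
So 4 + 5y = 24, giving y = 4.

4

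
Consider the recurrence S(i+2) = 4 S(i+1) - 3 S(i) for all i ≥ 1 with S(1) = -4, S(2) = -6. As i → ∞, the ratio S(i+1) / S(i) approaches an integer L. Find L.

The characteristic equation is r^2 - 4r + 3 = 0, which factors as (r - 3)(r - 1) = 0.
So the roots are 3 and 1. Since |3| > |1| and the coefficient of 3^i is non-zero, the ratio tends to 3.

3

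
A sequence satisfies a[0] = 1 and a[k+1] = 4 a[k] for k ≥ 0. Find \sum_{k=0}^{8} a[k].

87381

a[1] = 4*1 = 4
a[2] = 4*4 = 16
a[3] = 4*16 = 64
a[4] = 4*64 = 256
a[5] = 4*256 = 1024
a[6] = 4*1024 = 4096
a[7] = 4*4096 = 16384
a[8] = 4*16384 = 65536
Sum = 1 + 4 + 16 + 64 + 256 + 1024 + 4096 + 16384 + 65536 = 87381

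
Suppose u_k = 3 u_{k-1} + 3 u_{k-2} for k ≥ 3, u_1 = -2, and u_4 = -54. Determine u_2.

-3

Let u_2 = z.
u_3 = -6 + 3z
u_4 = -18 + 12z
So -18 + 12z = -54, giving z = -3.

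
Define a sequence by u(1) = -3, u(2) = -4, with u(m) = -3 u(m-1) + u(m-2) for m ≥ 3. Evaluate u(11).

132438

u(3) = -3·(-4) + (-3) = 9
u(4) = -3·9 + (-4) = -31
u(5) = -3·(-31) + 9 = 102
u(6) = -3·102 + (-31) = -337
u(7) = -3·(-337) + 102 = 1113
u(8) = -3·1113 + (-337) = -3676
u(9) = -3·(-3676) + 1113 = 12141
u(10) = -3·12141 + (-3676) = -40099
u(11) = -3·(-40099) + 12141 = 132438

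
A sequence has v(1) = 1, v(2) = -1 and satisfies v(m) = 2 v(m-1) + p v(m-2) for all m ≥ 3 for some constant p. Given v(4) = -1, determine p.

v(3) = -2 + p
v(4) = -4 + p
So -4 + p = -1, giving p = 3.

3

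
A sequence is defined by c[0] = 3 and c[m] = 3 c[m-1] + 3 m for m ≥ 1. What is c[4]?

417

c[1] = 3·3 + 3 = 12
c[2] = 3·12 + 6 = 42
c[3] = 3·42 + 9 = 135
c[4] = 3·135 + 12 = 417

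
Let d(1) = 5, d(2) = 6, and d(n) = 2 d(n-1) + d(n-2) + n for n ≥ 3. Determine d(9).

4357

d(3) = 2*6 + 5 + 3 = 20
d(4) = 2*20 + 6 + 4 = 50
d(5) = 2*50 + 20 + 5 = 125
d(6) = 2*125 + 50 + 6 = 306
d(7) = 2*306 + 125 + 7 = 744
d(8) = 2*744 + 306 + 8 = 1802
d(9) = 2*1802 + 744 + 9 = 4357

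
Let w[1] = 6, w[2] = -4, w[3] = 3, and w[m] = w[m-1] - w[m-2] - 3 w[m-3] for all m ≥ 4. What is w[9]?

6

w[4] = 3 - (-4) - 3·6 = -11
w[5] = (-11) - 3 - 3·(-4) = -2
w[6] = (-2) - (-11) - 3·3 = 0
w[7] = 0 - (-2) - 3·(-11) = 35
w[8] = 35 - 0 - 3·(-2) = 41
w[9] = 41 - 35 - 3·0 = 6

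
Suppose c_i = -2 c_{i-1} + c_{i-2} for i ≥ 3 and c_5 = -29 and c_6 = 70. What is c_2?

Rearranging, c_{i-2} = c_i + 2 c_{i-1}.
c_4 = 70 + 2·(-29) = 12
c_3 = -29 + 2·12 = -5
c_2 = 12 + 2·(-5) = 2

2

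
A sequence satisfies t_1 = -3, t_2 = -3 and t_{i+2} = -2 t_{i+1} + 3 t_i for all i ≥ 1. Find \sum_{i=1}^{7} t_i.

t_3 = -2(-3) + 3(-3) = -3
t_4 = -2(-3) + 3(-3) = -3
t_5 = -2(-3) + 3(-3) = -3
t_6 = -2(-3) + 3(-3) = -3
t_7 = -2(-3) + 3(-3) = -3
Sum = (-3) + (-3) + (-3) + (-3) + (-3) + (-3) + (-3) = -21

-21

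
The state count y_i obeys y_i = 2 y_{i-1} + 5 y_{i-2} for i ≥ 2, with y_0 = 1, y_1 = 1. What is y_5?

y_2 = 2·1 + 5·1 = 7
y_3 = 2·7 + 5·1 = 19
y_4 = 2·19 + 5·7 = 73
y_5 = 2·73 + 5·19 = 241

241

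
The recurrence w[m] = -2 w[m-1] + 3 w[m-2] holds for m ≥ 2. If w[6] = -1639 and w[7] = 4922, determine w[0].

Rearranging, w[m-2] = (w[m] + 2 w[m-1]) / 3.
w[5] = (4922 + 2(-1639)) / 3 = 1644/3 = 548
w[4] = (-1639 + 2(548)) / 3 = -543/3 = -181
w[3] = (548 + 2(-181)) / 3 = 186/3 = 62
w[2] = (-181 + 2(62)) / 3 = -57/3 = -19
w[1] = (62 + 2(-19)) / 3 = 24/3 = 8
w[0] = (-19 + 2(8)) / 3 = -3/3 = -1

-1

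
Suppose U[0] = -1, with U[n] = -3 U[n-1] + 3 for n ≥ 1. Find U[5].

426

U[1] = -3*(-1) + 3 = 6
U[2] = -3*6 + 3 = -15
U[3] = -3*(-15) + 3 = 48
U[4] = -3*48 + 3 = -141
U[5] = -3*(-141) + 3 = 426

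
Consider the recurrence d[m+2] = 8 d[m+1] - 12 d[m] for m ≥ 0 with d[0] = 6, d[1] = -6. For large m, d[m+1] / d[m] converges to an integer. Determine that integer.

The characteristic equation is r^2 - 8r + 12 = 0, which factors as (r - 6)(r - 2) = 0.
So the roots are 6 and 2. Since |6| > |2| and the coefficient of 6^m is non-zero, the ratio tends to 6.

6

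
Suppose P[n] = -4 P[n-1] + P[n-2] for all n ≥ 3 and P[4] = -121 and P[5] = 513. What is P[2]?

Rearranging, P[n-2] = P[n] + 4 P[n-1].
P[3] = 513 + 4*(-121) = 29
P[2] = -121 + 4*29 = -5

-5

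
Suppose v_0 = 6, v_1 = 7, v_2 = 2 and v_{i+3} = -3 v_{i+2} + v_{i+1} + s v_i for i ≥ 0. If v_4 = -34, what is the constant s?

3

v_3 = 1 + 6s
v_4 = -1 - 11s
So -1 - 11s = -34, giving s = 3.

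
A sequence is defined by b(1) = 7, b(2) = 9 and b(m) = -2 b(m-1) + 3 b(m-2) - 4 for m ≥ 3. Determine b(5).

-57

b(3) = -2*9 + 3*7 - 4 = -1
b(4) = -2*(-1) + 3*9 - 4 = 25
b(5) = -2*25 + 3*(-1) - 4 = -57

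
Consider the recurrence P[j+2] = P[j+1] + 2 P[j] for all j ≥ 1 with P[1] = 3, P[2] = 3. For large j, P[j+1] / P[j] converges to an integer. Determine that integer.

2

The characteristic equation is r^2 - r - 2 = 0, which factors as (r - 2)(r + 1) = 0.
So the roots are 2 and -1. Since |2| > |-1| and the coefficient of 2^j is non-zero, the ratio tends to 2.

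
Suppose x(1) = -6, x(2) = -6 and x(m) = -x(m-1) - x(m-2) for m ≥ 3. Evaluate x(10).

-6

x(3) = -(-6) - (-6) = 12
x(4) = -12 - (-6) = -6
x(5) = -(-6) - 12 = -6
x(6) = -(-6) - (-6) = 12
x(7) = -12 - (-6) = -6
x(8) = -(-6) - 12 = -6
x(9) = -(-6) - (-6) = 12
x(10) = -12 - (-6) = -6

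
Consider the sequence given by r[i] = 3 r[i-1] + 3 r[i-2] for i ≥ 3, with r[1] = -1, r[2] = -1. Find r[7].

r[3] = 3(-1) + 3(-1) = -6
r[4] = 3(-6) + 3(-1) = -21
r[5] = 3(-21) + 3(-6) = -81
r[6] = 3(-81) + 3(-21) = -306
r[7] = 3(-306) + 3(-81) = -1161

-1161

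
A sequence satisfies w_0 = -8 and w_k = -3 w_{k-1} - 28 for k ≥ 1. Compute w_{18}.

-387420496

The fixed point is -28/(1 + 3) = -7, so w_k + 7 = -3(w_{k-1} + 7).
Hence w_k = -1·(-3)^k - 7.
w_{18} = -1·(-3)^{18} - 7 = -1·387420489 - 7 = -387420496.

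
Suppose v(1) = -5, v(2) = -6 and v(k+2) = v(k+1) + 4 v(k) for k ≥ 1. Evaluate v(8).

-2386

v(3) = (-6) + 4(-5) = -26
v(4) = (-26) + 4(-6) = -50
v(5) = (-50) + 4(-26) = -154
v(6) = (-154) + 4(-50) = -354
v(7) = (-354) + 4(-154) = -970
v(8) = (-970) + 4(-354) = -2386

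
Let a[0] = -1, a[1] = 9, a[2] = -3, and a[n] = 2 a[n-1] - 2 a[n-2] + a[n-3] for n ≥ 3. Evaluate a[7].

9

a[3] = 2·(-3) - 2·9 + (-1) = -25
a[4] = 2·(-25) - 2·(-3) + 9 = -35
a[5] = 2·(-35) - 2·(-25) + (-3) = -23
a[6] = 2·(-23) - 2·(-35) + (-25) = -1
a[7] = 2·(-1) - 2·(-23) + (-35) = 9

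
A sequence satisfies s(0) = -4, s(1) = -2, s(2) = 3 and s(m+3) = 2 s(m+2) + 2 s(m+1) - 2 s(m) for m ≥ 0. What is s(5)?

s(3) = 2·3 + 2·(-2) - 2·(-4) = 10
s(4) = 2·10 + 2·3 - 2·(-2) = 30
s(5) = 2·30 + 2·10 - 2·3 = 74

74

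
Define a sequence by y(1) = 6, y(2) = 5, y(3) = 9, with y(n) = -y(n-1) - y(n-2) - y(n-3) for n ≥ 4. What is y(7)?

y(4) = -9 - 5 - 6 = -20
y(5) = -(-20) - 9 - 5 = 6
y(6) = -6 - (-20) - 9 = 5
y(7) = -5 - 6 - (-20) = 9

9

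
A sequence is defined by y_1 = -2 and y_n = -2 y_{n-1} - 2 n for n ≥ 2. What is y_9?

y_2 = -2·(-2) - 4 = 0
y_3 = -2·0 - 6 = -6
y_4 = -2·(-6) - 8 = 4
y_5 = -2·4 - 10 = -18
y_6 = -2·(-18) - 12 = 24
y_7 = -2·24 - 14 = -62
y_8 = -2·(-62) - 16 = 108
y_9 = -2·108 - 18 = -234

-234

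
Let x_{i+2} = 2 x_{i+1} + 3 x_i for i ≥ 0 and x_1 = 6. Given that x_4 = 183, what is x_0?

Let x_0 = w.
x_2 = 12 + 3w
x_3 = 42 + 6w
x_4 = 120 + 21w
So 120 + 21w = 183, giving w = 3.

3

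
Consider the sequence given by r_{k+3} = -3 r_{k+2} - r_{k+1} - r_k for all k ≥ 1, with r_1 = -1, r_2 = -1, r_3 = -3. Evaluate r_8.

607

r_4 = -3(-3) - (-1) - (-1) = 11
r_5 = -3(11) - (-3) - (-1) = -29
r_6 = -3(-29) - 11 - (-3) = 79
r_7 = -3(79) - (-29) - 11 = -219
r_8 = -3(-219) - 79 - (-29) = 607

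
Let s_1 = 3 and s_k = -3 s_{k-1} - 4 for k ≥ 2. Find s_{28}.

-30502389939949

The fixed point is -4/(1 + 3) = -1, so s_k + 1 = -3(s_{k-1} + 1).
Hence s_k = 4·(-3)^{k-1} - 1.
s_{28} = 4·(-3)^{27} - 1 = 4·-7625597484987 - 1 = -30502389939949.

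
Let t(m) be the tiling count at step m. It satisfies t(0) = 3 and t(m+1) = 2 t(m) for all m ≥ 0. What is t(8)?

768

t(1) = 2(3) = 6
t(2) = 2(6) = 12
t(3) = 2(12) = 24
t(4) = 2(24) = 48
t(5) = 2(48) = 96
t(6) = 2(96) = 192
t(7) = 2(192) = 384
t(8) = 2(384) = 768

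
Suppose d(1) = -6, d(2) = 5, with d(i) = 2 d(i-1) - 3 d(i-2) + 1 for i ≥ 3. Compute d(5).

d(3) = 2·5 - 3·(-6) + 1 = 29
d(4) = 2·29 - 3·5 + 1 = 44
d(5) = 2·44 - 3·29 + 1 = 2

2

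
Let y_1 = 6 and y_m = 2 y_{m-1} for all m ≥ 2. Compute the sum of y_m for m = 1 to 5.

y_2 = 2(6) = 12
y_3 = 2(12) = 24
y_4 = 2(24) = 48
y_5 = 2(48) = 96
Sum = 6 + 12 + 24 + 48 + 96 = 186

186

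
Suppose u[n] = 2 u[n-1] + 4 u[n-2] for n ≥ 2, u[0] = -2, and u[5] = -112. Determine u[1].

Let u[1] = x.
u[2] = -8 + 2x
u[3] = -16 + 8x
u[4] = -64 + 24x
u[5] = -192 + 80x
So -192 + 80x = -112, giving x = 1.

1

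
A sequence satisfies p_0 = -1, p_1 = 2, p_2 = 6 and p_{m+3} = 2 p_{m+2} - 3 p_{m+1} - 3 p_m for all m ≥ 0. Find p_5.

-57

p_3 = 2·6 - 3·2 - 3·(-1) = 9
p_4 = 2·9 - 3·6 - 3·2 = -6
p_5 = 2·(-6) - 3·9 - 3·6 = -57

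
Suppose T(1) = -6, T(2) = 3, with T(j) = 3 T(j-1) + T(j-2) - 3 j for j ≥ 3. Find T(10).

T(3) = 3*3 + (-6) - 9 = -6
T(4) = 3*(-6) + 3 - 12 = -27
T(5) = 3*(-27) + (-6) - 15 = -102
T(6) = 3*(-102) + (-27) - 18 = -351
T(7) = 3*(-351) + (-102) - 21 = -1176
T(8) = 3*(-1176) + (-351) - 24 = -3903
T(9) = 3*(-3903) + (-1176) - 27 = -12912
T(10) = 3*(-12912) + (-3903) - 30 = -42669

-42669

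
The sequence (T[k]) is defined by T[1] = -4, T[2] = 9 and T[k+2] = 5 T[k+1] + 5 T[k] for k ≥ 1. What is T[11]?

39346875

T[3] = 5(9) + 5(-4) = 25
T[4] = 5(25) + 5(9) = 170
T[5] = 5(170) + 5(25) = 975
T[6] = 5(975) + 5(170) = 5725
T[7] = 5(5725) + 5(975) = 33500
T[8] = 5(33500) + 5(5725) = 196125
T[9] = 5(196125) + 5(33500) = 1148125
T[10] = 5(1148125) + 5(196125) = 6721250
T[11] = 5(6721250) + 5(1148125) = 39346875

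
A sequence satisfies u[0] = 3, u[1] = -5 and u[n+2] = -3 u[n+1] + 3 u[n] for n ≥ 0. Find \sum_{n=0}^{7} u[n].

u[2] = -3(-5) + 3(3) = 24
u[3] = -3(24) + 3(-5) = -87
u[4] = -3(-87) + 3(24) = 333
u[5] = -3(333) + 3(-87) = -1260
u[6] = -3(-1260) + 3(333) = 4779
u[7] = -3(4779) + 3(-1260) = -18117
Sum = 3 + (-5) + 24 + (-87) + 333 + (-1260) + 4779 + (-18117) = -14330

-14330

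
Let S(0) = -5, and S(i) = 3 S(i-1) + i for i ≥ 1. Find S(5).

S(1) = 3(-5) + 1 = -14
S(2) = 3(-14) + 2 = -40
S(3) = 3(-40) + 3 = -117
S(4) = 3(-117) + 4 = -347
S(5) = 3(-347) + 5 = -1036

-1036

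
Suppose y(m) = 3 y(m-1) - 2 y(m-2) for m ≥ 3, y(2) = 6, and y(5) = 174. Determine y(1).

Let y(1) = w.
y(3) = 18 - 2w
y(4) = 42 - 6w
y(5) = 90 - 14w
So 90 - 14w = 174, giving w = -6.

-6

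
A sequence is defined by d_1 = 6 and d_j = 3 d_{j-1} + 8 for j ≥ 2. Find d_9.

65606

d_2 = 3(6) + 8 = 26
d_3 = 3(26) + 8 = 86
d_4 = 3(86) + 8 = 266
d_5 = 3(266) + 8 = 806
d_6 = 3(806) + 8 = 2426
d_7 = 3(2426) + 8 = 7286
d_8 = 3(7286) + 8 = 21866
d_9 = 3(21866) + 8 = 65606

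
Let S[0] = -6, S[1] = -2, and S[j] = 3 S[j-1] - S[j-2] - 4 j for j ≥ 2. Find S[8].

-6064

S[2] = 3*(-2) - (-6) - 8 = -8
S[3] = 3*(-8) - (-2) - 12 = -34
S[4] = 3*(-34) - (-8) - 16 = -110
S[5] = 3*(-110) - (-34) - 20 = -316
S[6] = 3*(-316) - (-110) - 24 = -862
S[7] = 3*(-862) - (-316) - 28 = -2298
S[8] = 3*(-2298) - (-862) - 32 = -6064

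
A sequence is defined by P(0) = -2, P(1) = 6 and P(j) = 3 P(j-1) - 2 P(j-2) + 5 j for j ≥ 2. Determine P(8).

5603

P(2) = 3(6) - 2(-2) + 10 = 32
P(3) = 3(32) - 2(6) + 15 = 99
P(4) = 3(99) - 2(32) + 20 = 253
P(5) = 3(253) - 2(99) + 25 = 586
P(6) = 3(586) - 2(253) + 30 = 1282
P(7) = 3(1282) - 2(586) + 35 = 2709
P(8) = 3(2709) - 2(1282) + 40 = 5603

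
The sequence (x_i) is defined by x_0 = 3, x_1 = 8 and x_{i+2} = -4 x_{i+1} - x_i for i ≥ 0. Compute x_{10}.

x_2 = -4·8 - 3 = -35
x_3 = -4·(-35) - 8 = 132
x_4 = -4·132 - (-35) = -493
x_5 = -4·(-493) - 132 = 1840
x_6 = -4·1840 - (-493) = -6867
x_7 = -4·(-6867) - 1840 = 25628
x_8 = -4·25628 - (-6867) = -95645
x_9 = -4·(-95645) - 25628 = 356952
x_{10} = -4·356952 - (-95645) = -1332163

-1332163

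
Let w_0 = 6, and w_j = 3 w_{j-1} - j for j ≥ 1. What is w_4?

w_1 = 3(6) - 1 = 17
w_2 = 3(17) - 2 = 49
w_3 = 3(49) - 3 = 144
w_4 = 3(144) - 4 = 428

428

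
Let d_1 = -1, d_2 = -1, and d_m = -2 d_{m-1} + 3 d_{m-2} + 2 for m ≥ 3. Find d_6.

-29

d_3 = -2*(-1) + 3*(-1) + 2 = 1
d_4 = -2*1 + 3*(-1) + 2 = -3
d_5 = -2*(-3) + 3*1 + 2 = 11
d_6 = -2*11 + 3*(-3) + 2 = -29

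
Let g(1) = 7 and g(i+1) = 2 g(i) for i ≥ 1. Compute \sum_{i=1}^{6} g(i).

g(2) = 2*7 = 14
g(3) = 2*14 = 28
g(4) = 2*28 = 56
g(5) = 2*56 = 112
g(6) = 2*112 = 224
Sum = 7 + 14 + 28 + 56 + 112 + 224 = 441

441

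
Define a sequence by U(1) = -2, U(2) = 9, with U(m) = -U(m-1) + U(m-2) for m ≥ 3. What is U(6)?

U(3) = -9 + (-2) = -11
U(4) = -(-11) + 9 = 20
U(5) = -20 + (-11) = -31
U(6) = -(-31) + 20 = 51

51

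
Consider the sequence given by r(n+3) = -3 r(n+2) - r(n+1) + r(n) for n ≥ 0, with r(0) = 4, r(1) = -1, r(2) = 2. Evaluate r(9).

r(3) = -3*2 - (-1) + 4 = -1
r(4) = -3*(-1) - 2 + (-1) = 0
r(5) = -3*0 - (-1) + 2 = 3
r(6) = -3*3 - 0 + (-1) = -10
r(7) = -3*(-10) - 3 + 0 = 27
r(8) = -3*27 - (-10) + 3 = -68
r(9) = -3*(-68) - 27 + (-10) = 167

167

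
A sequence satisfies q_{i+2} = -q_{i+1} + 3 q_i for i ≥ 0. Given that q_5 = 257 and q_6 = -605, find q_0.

Rearranging, q_{i-2} = (q_i + q_{i-1}) / 3.
q_4 = (-605 + 257) / 3 = -348/3 = -116
q_3 = (257 + (-116)) / 3 = 141/3 = 47
q_2 = (-116 + 47) / 3 = -69/3 = -23
q_1 = (47 + (-23)) / 3 = 24/3 = 8
q_0 = (-23 + 8) / 3 = -15/3 = -5

-5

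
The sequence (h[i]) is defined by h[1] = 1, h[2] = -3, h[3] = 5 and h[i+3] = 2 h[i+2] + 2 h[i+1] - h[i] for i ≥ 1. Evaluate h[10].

1971

h[4] = 2(5) + 2(-3) - 1 = 3
h[5] = 2(3) + 2(5) - (-3) = 19
h[6] = 2(19) + 2(3) - 5 = 39
h[7] = 2(39) + 2(19) - 3 = 113
h[8] = 2(113) + 2(39) - 19 = 285
h[9] = 2(285) + 2(113) - 39 = 757
h[10] = 2(757) + 2(285) - 113 = 1971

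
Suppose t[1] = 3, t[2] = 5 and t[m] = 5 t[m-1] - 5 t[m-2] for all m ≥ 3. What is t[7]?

t[3] = 5·5 - 5·3 = 10
t[4] = 5·10 - 5·5 = 25
t[5] = 5·25 - 5·10 = 75
t[6] = 5·75 - 5·25 = 250
t[7] = 5·250 - 5·75 = 875

875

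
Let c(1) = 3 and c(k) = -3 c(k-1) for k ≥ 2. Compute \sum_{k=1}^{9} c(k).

14763

c(2) = -3(3) = -9
c(3) = -3(-9) = 27
c(4) = -3(27) = -81
c(5) = -3(-81) = 243
c(6) = -3(243) = -729
c(7) = -3(-729) = 2187
c(8) = -3(2187) = -6561
c(9) = -3(-6561) = 19683
Sum = 3 + (-9) + 27 + (-81) + 243 + (-729) + 2187 + (-6561) + 19683 = 14763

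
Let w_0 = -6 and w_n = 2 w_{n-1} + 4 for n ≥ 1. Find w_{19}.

The fixed point is 4/(1 - 2) = -4, so w_n + 4 = 2(w_{n-1} + 4).
Hence w_n = -2·2^n - 4.
w_{19} = -2·2^{19} - 4 = -2·524288 - 4 = -1048580.

-1048580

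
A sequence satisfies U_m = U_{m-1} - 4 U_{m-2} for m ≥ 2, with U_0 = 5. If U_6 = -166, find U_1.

-2

Let U_1 = w.
U_2 = -20 + w
U_3 = -20 - 3w
U_4 = 60 - 7w
U_5 = 140 + 5w
U_6 = -100 + 33w
So -100 + 33w = -166, giving w = -2.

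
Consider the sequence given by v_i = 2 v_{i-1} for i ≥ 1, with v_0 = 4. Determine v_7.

v_1 = 2·4 = 8
v_2 = 2·8 = 16
v_3 = 2·16 = 32
v_4 = 2·32 = 64
v_5 = 2·64 = 128
v_6 = 2·128 = 256
v_7 = 2·256 = 512

512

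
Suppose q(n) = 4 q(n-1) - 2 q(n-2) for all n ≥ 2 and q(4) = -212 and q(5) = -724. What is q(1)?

Rearranging, q(n-2) = (q(n) - 4 q(n-1)) / -2.
q(3) = (-724 - 4*(-212)) / -2 = 124/-2 = -62
q(2) = (-212 - 4*(-62)) / -2 = 36/-2 = -18
q(1) = (-62 - 4*(-18)) / -2 = 10/-2 = -5

-5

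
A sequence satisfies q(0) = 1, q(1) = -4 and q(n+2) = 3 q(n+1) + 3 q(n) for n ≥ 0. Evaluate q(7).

q(2) = 3*(-4) + 3*1 = -9
q(3) = 3*(-9) + 3*(-4) = -39
q(4) = 3*(-39) + 3*(-9) = -144
q(5) = 3*(-144) + 3*(-39) = -549
q(6) = 3*(-549) + 3*(-144) = -2079
q(7) = 3*(-2079) + 3*(-549) = -7884

-7884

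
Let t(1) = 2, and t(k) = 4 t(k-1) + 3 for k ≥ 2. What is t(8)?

t(2) = 4(2) + 3 = 11
t(3) = 4(11) + 3 = 47
t(4) = 4(47) + 3 = 191
t(5) = 4(191) + 3 = 767
t(6) = 4(767) + 3 = 3071
t(7) = 4(3071) + 3 = 12287
t(8) = 4(12287) + 3 = 49151

49151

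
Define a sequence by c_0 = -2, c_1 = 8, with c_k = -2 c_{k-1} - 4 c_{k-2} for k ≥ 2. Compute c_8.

c_2 = -2*8 - 4*(-2) = -8
c_3 = -2*(-8) - 4*8 = -16
c_4 = -2*(-16) - 4*(-8) = 64
c_5 = -2*64 - 4*(-16) = -64
c_6 = -2*(-64) - 4*64 = -128
c_7 = -2*(-128) - 4*(-64) = 512
c_8 = -2*512 - 4*(-128) = -512

-512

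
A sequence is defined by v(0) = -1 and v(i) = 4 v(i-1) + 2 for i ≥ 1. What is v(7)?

v(1) = 4·(-1) + 2 = -2
v(2) = 4·(-2) + 2 = -6
v(3) = 4·(-6) + 2 = -22
v(4) = 4·(-22) + 2 = -86
v(5) = 4·(-86) + 2 = -342
v(6) = 4·(-342) + 2 = -1366
v(7) = 4·(-1366) + 2 = -5462

-5462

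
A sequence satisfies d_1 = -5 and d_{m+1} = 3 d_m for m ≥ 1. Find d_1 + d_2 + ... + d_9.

-49205

d_2 = 3·(-5) = -15
d_3 = 3·(-15) = -45
d_4 = 3·(-45) = -135
d_5 = 3·(-135) = -405
d_6 = 3·(-405) = -1215
d_7 = 3·(-1215) = -3645
d_8 = 3·(-3645) = -10935
d_9 = 3·(-10935) = -32805
Sum = (-5) + (-15) + (-45) + (-135) + (-405) + (-1215) + (-3645) + (-10935) + (-32805) = -49205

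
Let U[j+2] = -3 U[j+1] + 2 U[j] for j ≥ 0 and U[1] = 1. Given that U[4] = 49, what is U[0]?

4

Let U[0] = x.
U[2] = -3 + 2x
U[3] = 11 - 6x
U[4] = -39 + 22x
So -39 + 22x = 49, giving x = 4.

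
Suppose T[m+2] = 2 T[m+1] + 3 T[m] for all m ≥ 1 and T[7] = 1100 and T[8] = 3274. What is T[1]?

Rearranging, T[m-2] = (T[m] - 2 T[m-1]) / 3.
T[6] = (3274 - 2*1100) / 3 = 1074/3 = 358
T[5] = (1100 - 2*358) / 3 = 384/3 = 128
T[4] = (358 - 2*128) / 3 = 102/3 = 34
T[3] = (128 - 2*34) / 3 = 60/3 = 20
T[2] = (34 - 2*20) / 3 = -6/3 = -2
T[1] = (20 - 2*(-2)) / 3 = 24/3 = 8

8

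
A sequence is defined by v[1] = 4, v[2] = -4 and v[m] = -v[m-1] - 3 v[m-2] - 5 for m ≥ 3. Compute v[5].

14

v[3] = -(-4) - 3*4 - 5 = -13
v[4] = -(-13) - 3*(-4) - 5 = 20
v[5] = -20 - 3*(-13) - 5 = 14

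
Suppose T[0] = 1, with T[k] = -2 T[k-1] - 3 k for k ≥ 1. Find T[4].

22

T[1] = -2*1 - 3 = -5
T[2] = -2*(-5) - 6 = 4
T[3] = -2*4 - 9 = -17
T[4] = -2*(-17) - 12 = 22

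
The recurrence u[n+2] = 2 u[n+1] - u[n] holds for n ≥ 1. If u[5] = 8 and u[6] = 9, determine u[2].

5

Rearranging, u[n-2] = -(u[n] - 2 u[n-1]).
u[4] = -(9 - 2·8) = 7
u[3] = -(8 - 2·7) = 6
u[2] = -(7 - 2·6) = 5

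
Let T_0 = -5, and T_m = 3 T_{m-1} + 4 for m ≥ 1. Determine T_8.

-19685

T_1 = 3·(-5) + 4 = -11
T_2 = 3·(-11) + 4 = -29
T_3 = 3·(-29) + 4 = -83
T_4 = 3·(-83) + 4 = -245
T_5 = 3·(-245) + 4 = -731
T_6 = 3·(-731) + 4 = -2189
T_7 = 3·(-2189) + 4 = -6563
T_8 = 3·(-6563) + 4 = -19685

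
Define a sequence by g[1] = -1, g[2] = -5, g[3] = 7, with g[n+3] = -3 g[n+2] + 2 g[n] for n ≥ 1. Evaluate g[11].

24683

g[4] = -3(7) + 2(-1) = -23
g[5] = -3(-23) + 2(-5) = 59
g[6] = -3(59) + 2(7) = -163
g[7] = -3(-163) + 2(-23) = 443
g[8] = -3(443) + 2(59) = -1211
g[9] = -3(-1211) + 2(-163) = 3307
g[10] = -3(3307) + 2(443) = -9035
g[11] = -3(-9035) + 2(-1211) = 24683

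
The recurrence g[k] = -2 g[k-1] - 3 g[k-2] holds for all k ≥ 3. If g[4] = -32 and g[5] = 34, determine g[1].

Rearranging, g[k-2] = (g[k] + 2 g[k-1]) / -3.
g[3] = (34 + 2(-32)) / -3 = -30/-3 = 10
g[2] = (-32 + 2(10)) / -3 = -12/-3 = 4
g[1] = (10 + 2(4)) / -3 = 18/-3 = -6

-6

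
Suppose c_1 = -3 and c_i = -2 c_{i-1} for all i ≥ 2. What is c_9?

c_2 = -2(-3) = 6
c_3 = -2(6) = -12
c_4 = -2(-12) = 24
c_5 = -2(24) = -48
c_6 = -2(-48) = 96
c_7 = -2(96) = -192
c_8 = -2(-192) = 384
c_9 = -2(384) = -768

-768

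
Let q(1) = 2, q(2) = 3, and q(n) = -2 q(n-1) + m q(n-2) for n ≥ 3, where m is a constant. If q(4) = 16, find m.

q(3) = -6 + 2m
q(4) = 12 - m
So 12 - m = 16, giving m = -4.

-4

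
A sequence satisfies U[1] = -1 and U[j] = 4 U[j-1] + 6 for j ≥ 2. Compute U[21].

1099511627774

The fixed point is 6/(1 - 4) = -2, so U[j] + 2 = 4(U[j-1] + 2).
Hence U[j] = 1·4^{j-1} - 2.
U[21] = 1·4^{20} - 2 = 1·1099511627776 - 2 = 1099511627774.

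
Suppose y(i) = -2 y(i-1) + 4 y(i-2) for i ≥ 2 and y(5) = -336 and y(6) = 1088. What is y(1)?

-3

Rearranging, y(i-2) = (y(i) + 2 y(i-1)) / 4.
y(4) = (1088 + 2(-336)) / 4 = 416/4 = 104
y(3) = (-336 + 2(104)) / 4 = -128/4 = -32
y(2) = (104 + 2(-32)) / 4 = 40/4 = 10
y(1) = (-32 + 2(10)) / 4 = -12/4 = -3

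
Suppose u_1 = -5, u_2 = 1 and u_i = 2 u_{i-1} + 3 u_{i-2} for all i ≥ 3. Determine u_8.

u_3 = 2·1 + 3·(-5) = -13
u_4 = 2·(-13) + 3·1 = -23
u_5 = 2·(-23) + 3·(-13) = -85
u_6 = 2·(-85) + 3·(-23) = -239
u_7 = 2·(-239) + 3·(-85) = -733
u_8 = 2·(-733) + 3·(-239) = -2183

-2183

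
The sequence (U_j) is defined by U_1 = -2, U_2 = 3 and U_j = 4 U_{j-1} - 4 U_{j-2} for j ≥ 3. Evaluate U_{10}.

15104

U_3 = 4(3) - 4(-2) = 20
U_4 = 4(20) - 4(3) = 68
U_5 = 4(68) - 4(20) = 192
U_6 = 4(192) - 4(68) = 496
U_7 = 4(496) - 4(192) = 1216
U_8 = 4(1216) - 4(496) = 2880
U_9 = 4(2880) - 4(1216) = 6656
U_{10} = 4(6656) - 4(2880) = 15104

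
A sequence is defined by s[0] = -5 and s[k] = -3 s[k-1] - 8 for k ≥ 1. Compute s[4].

-245

s[1] = -3(-5) - 8 = 7
s[2] = -3(7) - 8 = -29
s[3] = -3(-29) - 8 = 79
s[4] = -3(79) - 8 = -245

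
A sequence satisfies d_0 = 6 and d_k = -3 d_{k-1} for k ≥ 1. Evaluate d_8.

39366

d_1 = -3(6) = -18
d_2 = -3(-18) = 54
d_3 = -3(54) = -162
d_4 = -3(-162) = 486
d_5 = -3(486) = -1458
d_6 = -3(-1458) = 4374
d_7 = -3(4374) = -13122
d_8 = -3(-13122) = 39366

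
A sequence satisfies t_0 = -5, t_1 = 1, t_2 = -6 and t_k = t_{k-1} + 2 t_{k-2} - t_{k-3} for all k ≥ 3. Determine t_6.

t_3 = (-6) + 2(1) - (-5) = 1
t_4 = 1 + 2(-6) - 1 = -12
t_5 = (-12) + 2(1) - (-6) = -4
t_6 = (-4) + 2(-12) - 1 = -29

-29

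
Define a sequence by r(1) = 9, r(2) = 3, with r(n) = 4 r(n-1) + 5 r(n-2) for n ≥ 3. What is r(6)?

6243

r(3) = 4*3 + 5*9 = 57
r(4) = 4*57 + 5*3 = 243
r(5) = 4*243 + 5*57 = 1257
r(6) = 4*1257 + 5*243 = 6243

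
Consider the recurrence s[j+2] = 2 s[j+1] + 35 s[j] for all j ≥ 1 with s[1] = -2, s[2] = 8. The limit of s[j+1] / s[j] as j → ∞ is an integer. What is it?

7

The characteristic equation is r^2 - 2r - 35 = 0, which factors as (r - 7)(r + 5) = 0.
So the roots are 7 and -5. Since |7| > |-5| and the coefficient of 7^j is non-zero, the ratio tends to 7.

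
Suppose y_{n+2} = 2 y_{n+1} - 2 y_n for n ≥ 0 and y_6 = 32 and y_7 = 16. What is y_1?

-6

Rearranging, y_{n-2} = (y_n - 2 y_{n-1}) / -2.
y_5 = (16 - 2(32)) / -2 = -48/-2 = 24
y_4 = (32 - 2(24)) / -2 = -16/-2 = 8
y_3 = (24 - 2(8)) / -2 = 8/-2 = -4
y_2 = (8 - 2(-4)) / -2 = 16/-2 = -8
y_1 = (-4 - 2(-8)) / -2 = 12/-2 = -6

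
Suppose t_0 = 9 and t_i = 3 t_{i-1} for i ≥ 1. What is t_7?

19683

t_1 = 3*9 = 27
t_2 = 3*27 = 81
t_3 = 3*81 = 243
t_4 = 3*243 = 729
t_5 = 3*729 = 2187
t_6 = 3*2187 = 6561
t_7 = 3*6561 = 19683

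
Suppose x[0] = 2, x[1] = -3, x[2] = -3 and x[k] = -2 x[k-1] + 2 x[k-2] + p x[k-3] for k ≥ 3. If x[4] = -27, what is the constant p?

x[3] = 2p
x[4] = -6 - 7p
So -6 - 7p = -27, giving p = 3.

3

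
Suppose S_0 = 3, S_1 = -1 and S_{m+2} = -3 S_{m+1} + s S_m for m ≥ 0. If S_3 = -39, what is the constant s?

S_2 = 3 + 3s
S_3 = -9 - 10s
So -9 - 10s = -39, giving s = 3.

3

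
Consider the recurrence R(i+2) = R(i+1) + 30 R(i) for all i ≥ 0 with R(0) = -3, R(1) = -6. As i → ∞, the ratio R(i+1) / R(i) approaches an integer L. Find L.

6

The characteristic equation is r^2 - r - 30 = 0, which factors as (r - 6)(r + 5) = 0.
So the roots are 6 and -5. Since |6| > |-5| and the coefficient of 6^i is non-zero, the ratio tends to 6.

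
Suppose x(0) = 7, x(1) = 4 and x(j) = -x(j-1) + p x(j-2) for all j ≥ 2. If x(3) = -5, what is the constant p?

x(2) = -4 + 7p
x(3) = 4 - 3p
So 4 - 3p = -5, giving p = 3.

3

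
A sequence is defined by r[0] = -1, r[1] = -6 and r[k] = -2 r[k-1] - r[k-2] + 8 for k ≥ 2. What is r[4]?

43

r[2] = -2·(-6) - (-1) + 8 = 21
r[3] = -2·21 - (-6) + 8 = -28
r[4] = -2·(-28) - 21 + 8 = 43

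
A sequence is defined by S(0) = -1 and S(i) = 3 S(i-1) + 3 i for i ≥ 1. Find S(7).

2721

S(1) = 3*(-1) + 3 = 0
S(2) = 3*0 + 6 = 6
S(3) = 3*6 + 9 = 27
S(4) = 3*27 + 12 = 93
S(5) = 3*93 + 15 = 294
S(6) = 3*294 + 18 = 900
S(7) = 3*900 + 21 = 2721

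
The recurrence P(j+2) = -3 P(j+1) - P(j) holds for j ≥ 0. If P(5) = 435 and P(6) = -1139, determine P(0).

Rearranging, P(j-2) = -(P(j) + 3 P(j-1)).
P(4) = -(-1139 + 3(435)) = -166
P(3) = -(435 + 3(-166)) = 63
P(2) = -(-166 + 3(63)) = -23
P(1) = -(63 + 3(-23)) = 6
P(0) = -(-23 + 3(6)) = 5

5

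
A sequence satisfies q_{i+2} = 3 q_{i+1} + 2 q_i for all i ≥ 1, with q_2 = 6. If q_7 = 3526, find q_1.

2

Let q_1 = v.
q_3 = 18 + 2v
q_4 = 66 + 6v
q_5 = 234 + 22v
q_6 = 834 + 78v
q_7 = 2970 + 278v
So 2970 + 278v = 3526, giving v = 2.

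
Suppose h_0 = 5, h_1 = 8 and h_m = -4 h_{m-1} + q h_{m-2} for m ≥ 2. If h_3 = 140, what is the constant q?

h_2 = -32 + 5q
h_3 = 128 - 12q
So 128 - 12q = 140, giving q = -1.

-1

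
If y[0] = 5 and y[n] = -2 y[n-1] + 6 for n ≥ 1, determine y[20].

3145730

The fixed point is 6/(1 + 2) = 2, so y[n] - 2 = -2(y[n-1] - 2).
Hence y[n] = 3·(-2)^n + 2.
y[20] = 3·(-2)^{20} + 2 = 3·1048576 + 2 = 3145730.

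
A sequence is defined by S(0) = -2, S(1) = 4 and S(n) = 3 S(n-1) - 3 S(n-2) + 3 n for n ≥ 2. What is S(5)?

249

S(2) = 3*4 - 3*(-2) + 6 = 24
S(3) = 3*24 - 3*4 + 9 = 69
S(4) = 3*69 - 3*24 + 12 = 147
S(5) = 3*147 - 3*69 + 15 = 249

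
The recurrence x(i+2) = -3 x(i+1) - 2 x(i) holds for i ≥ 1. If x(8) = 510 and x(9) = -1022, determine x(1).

-2

Rearranging, x(i-2) = (x(i) + 3 x(i-1)) / -2.
x(7) = (-1022 + 3·510) / -2 = 508/-2 = -254
x(6) = (510 + 3·(-254)) / -2 = -252/-2 = 126
x(5) = (-254 + 3·126) / -2 = 124/-2 = -62
x(4) = (126 + 3·(-62)) / -2 = -60/-2 = 30
x(3) = (-62 + 3·30) / -2 = 28/-2 = -14
x(2) = (30 + 3·(-14)) / -2 = -12/-2 = 6
x(1) = (-14 + 3·6) / -2 = 4/-2 = -2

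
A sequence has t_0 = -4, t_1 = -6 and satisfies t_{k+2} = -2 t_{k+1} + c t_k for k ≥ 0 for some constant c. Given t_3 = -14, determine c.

5

t_2 = 12 - 4c
t_3 = -24 + 2c
So -24 + 2c = -14, giving c = 5.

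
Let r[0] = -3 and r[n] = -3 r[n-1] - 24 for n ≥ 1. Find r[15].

The fixed point is -24/(1 + 3) = -6, so r[n] + 6 = -3(r[n-1] + 6).
Hence r[n] = 3·(-3)^n - 6.
r[15] = 3·(-3)^{15} - 6 = 3·-14348907 - 6 = -43046727.

-43046727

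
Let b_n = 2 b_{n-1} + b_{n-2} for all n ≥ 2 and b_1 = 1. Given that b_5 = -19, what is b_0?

Let b_0 = z.
b_2 = 2 + z
b_3 = 5 + 2z
b_4 = 12 + 5z
b_5 = 29 + 12z
So 29 + 12z = -19, giving z = -4.

-4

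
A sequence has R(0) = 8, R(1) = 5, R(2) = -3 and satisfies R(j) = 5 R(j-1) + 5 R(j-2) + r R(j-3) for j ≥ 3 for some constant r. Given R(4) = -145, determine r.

R(3) = 10 + 8r
R(4) = 35 + 45r
So 35 + 45r = -145, giving r = -4.

-4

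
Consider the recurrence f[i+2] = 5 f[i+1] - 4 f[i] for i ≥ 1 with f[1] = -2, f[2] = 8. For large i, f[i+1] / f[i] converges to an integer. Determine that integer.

The characteristic equation is r^2 - 5r + 4 = 0, which factors as (r - 4)(r - 1) = 0.
So the roots are 4 and 1. Since |4| > |1| and the coefficient of 4^i is non-zero, the ratio tends to 4.

4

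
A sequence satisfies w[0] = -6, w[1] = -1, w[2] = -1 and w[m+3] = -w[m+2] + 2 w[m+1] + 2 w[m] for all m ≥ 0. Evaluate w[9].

-181

w[3] = -(-1) + 2*(-1) + 2*(-6) = -13
w[4] = -(-13) + 2*(-1) + 2*(-1) = 9
w[5] = -9 + 2*(-13) + 2*(-1) = -37
w[6] = -(-37) + 2*9 + 2*(-13) = 29
w[7] = -29 + 2*(-37) + 2*9 = -85
w[8] = -(-85) + 2*29 + 2*(-37) = 69
w[9] = -69 + 2*(-85) + 2*29 = -181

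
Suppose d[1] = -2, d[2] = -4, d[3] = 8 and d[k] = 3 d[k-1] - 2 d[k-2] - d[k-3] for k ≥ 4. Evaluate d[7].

d[4] = 3*8 - 2*(-4) - (-2) = 34
d[5] = 3*34 - 2*8 - (-4) = 90
d[6] = 3*90 - 2*34 - 8 = 194
d[7] = 3*194 - 2*90 - 34 = 368

368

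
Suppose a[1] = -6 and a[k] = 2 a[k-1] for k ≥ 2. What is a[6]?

-192

a[2] = 2(-6) = -12
a[3] = 2(-12) = -24
a[4] = 2(-24) = -48
a[5] = 2(-48) = -96
a[6] = 2(-96) = -192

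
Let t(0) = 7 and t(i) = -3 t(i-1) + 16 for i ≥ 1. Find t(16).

129140167

The fixed point is 16/(1 + 3) = 4, so t(i) - 4 = -3(t(i-1) - 4).
Hence t(i) = 3·(-3)^i + 4.
t(16) = 3·(-3)^{16} + 4 = 3·43046721 + 4 = 129140167.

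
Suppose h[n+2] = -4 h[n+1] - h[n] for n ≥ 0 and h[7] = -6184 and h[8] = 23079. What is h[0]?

Rearranging, h[n-2] = -(h[n] + 4 h[n-1]).
h[6] = -(23079 + 4·(-6184)) = 1657
h[5] = -(-6184 + 4·1657) = -444
h[4] = -(1657 + 4·(-444)) = 119
h[3] = -(-444 + 4·119) = -32
h[2] = -(119 + 4·(-32)) = 9
h[1] = -(-32 + 4·9) = -4
h[0] = -(9 + 4·(-4)) = 7

7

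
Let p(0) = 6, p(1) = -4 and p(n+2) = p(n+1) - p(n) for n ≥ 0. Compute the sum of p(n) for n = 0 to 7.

2

p(2) = (-4) - 6 = -10
p(3) = (-10) - (-4) = -6
p(4) = (-6) - (-10) = 4
p(5) = 4 - (-6) = 10
p(6) = 10 - 4 = 6
p(7) = 6 - 10 = -4
Sum = 6 + (-4) + (-10) + (-6) + 4 + 10 + 6 + (-4) = 2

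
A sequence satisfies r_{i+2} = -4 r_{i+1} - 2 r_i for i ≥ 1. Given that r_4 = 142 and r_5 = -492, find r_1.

9

Rearranging, r_{i-2} = (r_i + 4 r_{i-1}) / -2.
r_3 = (-492 + 4(142)) / -2 = 76/-2 = -38
r_2 = (142 + 4(-38)) / -2 = -10/-2 = 5
r_1 = (-38 + 4(5)) / -2 = -18/-2 = 9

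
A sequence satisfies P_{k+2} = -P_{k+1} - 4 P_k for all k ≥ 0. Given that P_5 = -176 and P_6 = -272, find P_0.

Rearranging, P_{k-2} = (P_k + P_{k-1}) / -4.
P_4 = (-272 + (-176)) / -4 = -448/-4 = 112
P_3 = (-176 + 112) / -4 = -64/-4 = 16
P_2 = (112 + 16) / -4 = 128/-4 = -32
P_1 = (16 + (-32)) / -4 = -16/-4 = 4
P_0 = (-32 + 4) / -4 = -28/-4 = 7

7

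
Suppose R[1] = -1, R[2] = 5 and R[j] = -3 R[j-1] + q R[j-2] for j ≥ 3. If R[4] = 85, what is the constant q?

5

R[3] = -15 - q
R[4] = 45 + 8q
So 45 + 8q = 85, giving q = 5.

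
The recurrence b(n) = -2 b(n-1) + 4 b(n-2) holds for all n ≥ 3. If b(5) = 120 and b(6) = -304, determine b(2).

Rearranging, b(n-2) = (b(n) + 2 b(n-1)) / 4.
b(4) = (-304 + 2·120) / 4 = -64/4 = -16
b(3) = (120 + 2·(-16)) / 4 = 88/4 = 22
b(2) = (-16 + 2·22) / 4 = 28/4 = 7

7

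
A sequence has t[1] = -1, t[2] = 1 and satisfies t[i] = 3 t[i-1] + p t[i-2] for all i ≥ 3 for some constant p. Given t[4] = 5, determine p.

t[3] = 3 - p
t[4] = 9 - 2p
So 9 - 2p = 5, giving p = 2.

2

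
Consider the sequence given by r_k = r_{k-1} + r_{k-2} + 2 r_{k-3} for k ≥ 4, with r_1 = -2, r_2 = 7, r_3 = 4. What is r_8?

169

r_4 = 4 + 7 + 2*(-2) = 7
r_5 = 7 + 4 + 2*7 = 25
r_6 = 25 + 7 + 2*4 = 40
r_7 = 40 + 25 + 2*7 = 79
r_8 = 79 + 40 + 2*25 = 169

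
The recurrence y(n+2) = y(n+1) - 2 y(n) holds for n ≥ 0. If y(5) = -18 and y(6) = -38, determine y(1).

-6

Rearranging, y(n-2) = (y(n) - y(n-1)) / -2.
y(4) = (-38 - (-18)) / -2 = -20/-2 = 10
y(3) = (-18 - 10) / -2 = -28/-2 = 14
y(2) = (10 - 14) / -2 = -4/-2 = 2
y(1) = (14 - 2) / -2 = 12/-2 = -6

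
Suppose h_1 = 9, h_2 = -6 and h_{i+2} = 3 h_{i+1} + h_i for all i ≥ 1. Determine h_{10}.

-42477

h_3 = 3(-6) + 9 = -9
h_4 = 3(-9) + (-6) = -33
h_5 = 3(-33) + (-9) = -108
h_6 = 3(-108) + (-33) = -357
h_7 = 3(-357) + (-108) = -1179
h_8 = 3(-1179) + (-357) = -3894
h_9 = 3(-3894) + (-1179) = -12861
h_{10} = 3(-12861) + (-3894) = -42477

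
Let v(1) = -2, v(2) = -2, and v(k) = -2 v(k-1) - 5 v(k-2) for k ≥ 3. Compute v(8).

v(3) = -2·(-2) - 5·(-2) = 14
v(4) = -2·14 - 5·(-2) = -18
v(5) = -2·(-18) - 5·14 = -34
v(6) = -2·(-34) - 5·(-18) = 158
v(7) = -2·158 - 5·(-34) = -146
v(8) = -2·(-146) - 5·158 = -498

-498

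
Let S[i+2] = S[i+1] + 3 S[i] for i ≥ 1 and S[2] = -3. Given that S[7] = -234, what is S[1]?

-2

Let S[1] = y.
S[3] = -3 + 3y
S[4] = -12 + 3y
S[5] = -21 + 12y
S[6] = -57 + 21y
S[7] = -120 + 57y
So -120 + 57y = -234, giving y = -2.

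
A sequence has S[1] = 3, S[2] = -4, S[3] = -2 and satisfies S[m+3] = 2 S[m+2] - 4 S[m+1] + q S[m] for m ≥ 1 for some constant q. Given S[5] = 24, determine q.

S[4] = 12 + 3q
S[5] = 32 + 2q
So 32 + 2q = 24, giving q = -4.

-4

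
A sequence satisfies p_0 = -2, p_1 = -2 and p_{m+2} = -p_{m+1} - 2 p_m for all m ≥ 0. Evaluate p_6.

p_2 = -(-2) - 2(-2) = 6
p_3 = -6 - 2(-2) = -2
p_4 = -(-2) - 2(6) = -10
p_5 = -(-10) - 2(-2) = 14
p_6 = -14 - 2(-10) = 6

6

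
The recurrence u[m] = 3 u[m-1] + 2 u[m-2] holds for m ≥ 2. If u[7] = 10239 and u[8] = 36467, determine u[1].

3

Rearranging, u[m-2] = (u[m] - 3 u[m-1]) / 2.
u[6] = (36467 - 3*10239) / 2 = 5750/2 = 2875
u[5] = (10239 - 3*2875) / 2 = 1614/2 = 807
u[4] = (2875 - 3*807) / 2 = 454/2 = 227
u[3] = (807 - 3*227) / 2 = 126/2 = 63
u[2] = (227 - 3*63) / 2 = 38/2 = 19
u[1] = (63 - 3*19) / 2 = 6/2 = 3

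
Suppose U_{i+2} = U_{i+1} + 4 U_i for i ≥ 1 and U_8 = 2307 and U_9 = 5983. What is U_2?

7

Rearranging, U_{i-2} = (U_i - U_{i-1}) / 4.
U_7 = (5983 - 2307) / 4 = 3676/4 = 919
U_6 = (2307 - 919) / 4 = 1388/4 = 347
U_5 = (919 - 347) / 4 = 572/4 = 143
U_4 = (347 - 143) / 4 = 204/4 = 51
U_3 = (143 - 51) / 4 = 92/4 = 23
U_2 = (51 - 23) / 4 = 28/4 = 7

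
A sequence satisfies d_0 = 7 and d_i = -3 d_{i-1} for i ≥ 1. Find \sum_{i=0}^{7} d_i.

-11480

d_1 = -3(7) = -21
d_2 = -3(-21) = 63
d_3 = -3(63) = -189
d_4 = -3(-189) = 567
d_5 = -3(567) = -1701
d_6 = -3(-1701) = 5103
d_7 = -3(5103) = -15309
Sum = 7 + (-21) + 63 + (-189) + 567 + (-1701) + 5103 + (-15309) = -11480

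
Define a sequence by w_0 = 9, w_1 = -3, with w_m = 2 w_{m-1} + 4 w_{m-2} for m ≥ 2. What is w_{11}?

w_2 = 2(-3) + 4(9) = 30
w_3 = 2(30) + 4(-3) = 48
w_4 = 2(48) + 4(30) = 216
w_5 = 2(216) + 4(48) = 624
w_6 = 2(624) + 4(216) = 2112
w_7 = 2(2112) + 4(624) = 6720
w_8 = 2(6720) + 4(2112) = 21888
w_9 = 2(21888) + 4(6720) = 70656
w_{10} = 2(70656) + 4(21888) = 228864
w_{11} = 2(228864) + 4(70656) = 740352

740352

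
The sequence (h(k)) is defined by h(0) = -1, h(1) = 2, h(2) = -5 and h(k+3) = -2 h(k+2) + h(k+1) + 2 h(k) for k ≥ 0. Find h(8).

-341

h(3) = -2*(-5) + 2 + 2*(-1) = 10
h(4) = -2*10 + (-5) + 2*2 = -21
h(5) = -2*(-21) + 10 + 2*(-5) = 42
h(6) = -2*42 + (-21) + 2*10 = -85
h(7) = -2*(-85) + 42 + 2*(-21) = 170
h(8) = -2*170 + (-85) + 2*42 = -341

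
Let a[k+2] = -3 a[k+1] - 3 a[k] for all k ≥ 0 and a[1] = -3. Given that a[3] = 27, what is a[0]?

Let a[0] = z.
a[2] = 9 - 3z
a[3] = -18 + 9z
So -18 + 9z = 27, giving z = 5.

5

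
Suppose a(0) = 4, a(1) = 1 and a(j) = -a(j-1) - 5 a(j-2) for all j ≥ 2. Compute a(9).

a(2) = -1 - 5*4 = -21
a(3) = -(-21) - 5*1 = 16
a(4) = -16 - 5*(-21) = 89
a(5) = -89 - 5*16 = -169
a(6) = -(-169) - 5*89 = -276
a(7) = -(-276) - 5*(-169) = 1121
a(8) = -1121 - 5*(-276) = 259
a(9) = -259 - 5*1121 = -5864

-5864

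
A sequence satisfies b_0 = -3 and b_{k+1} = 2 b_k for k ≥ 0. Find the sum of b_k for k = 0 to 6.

b_1 = 2(-3) = -6
b_2 = 2(-6) = -12
b_3 = 2(-12) = -24
b_4 = 2(-24) = -48
b_5 = 2(-48) = -96
b_6 = 2(-96) = -192
Sum = (-3) + (-6) + (-12) + (-24) + (-48) + (-96) + (-192) = -381

-381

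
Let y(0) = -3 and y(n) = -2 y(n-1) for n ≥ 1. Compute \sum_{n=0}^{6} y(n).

-129

y(1) = -2·(-3) = 6
y(2) = -2·6 = -12
y(3) = -2·(-12) = 24
y(4) = -2·24 = -48
y(5) = -2·(-48) = 96
y(6) = -2·96 = -192
Sum = (-3) + 6 + (-12) + 24 + (-48) + 96 + (-192) = -129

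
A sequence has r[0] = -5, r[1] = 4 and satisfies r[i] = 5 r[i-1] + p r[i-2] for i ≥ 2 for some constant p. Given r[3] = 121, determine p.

-1

r[2] = 20 - 5p
r[3] = 100 - 21p
So 100 - 21p = 121, giving p = -1.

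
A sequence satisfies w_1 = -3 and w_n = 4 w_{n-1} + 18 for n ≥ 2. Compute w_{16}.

3221225466

The fixed point is 18/(1 - 4) = -6, so w_n + 6 = 4(w_{n-1} + 6).
Hence w_n = 3·4^{n-1} - 6.
w_{16} = 3·4^{15} - 6 = 3·1073741824 - 6 = 3221225466.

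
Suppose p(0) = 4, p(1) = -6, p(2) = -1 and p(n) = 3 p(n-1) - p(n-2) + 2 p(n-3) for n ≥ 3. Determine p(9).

3903

p(3) = 3(-1) - (-6) + 2(4) = 11
p(4) = 3(11) - (-1) + 2(-6) = 22
p(5) = 3(22) - 11 + 2(-1) = 53
p(6) = 3(53) - 22 + 2(11) = 159
p(7) = 3(159) - 53 + 2(22) = 468
p(8) = 3(468) - 159 + 2(53) = 1351
p(9) = 3(1351) - 468 + 2(159) = 3903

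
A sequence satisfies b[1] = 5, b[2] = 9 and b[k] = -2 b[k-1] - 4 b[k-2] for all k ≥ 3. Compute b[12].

-19456

b[3] = -2*9 - 4*5 = -38
b[4] = -2*(-38) - 4*9 = 40
b[5] = -2*40 - 4*(-38) = 72
b[6] = -2*72 - 4*40 = -304
b[7] = -2*(-304) - 4*72 = 320
b[8] = -2*320 - 4*(-304) = 576
b[9] = -2*576 - 4*320 = -2432
b[10] = -2*(-2432) - 4*576 = 2560
b[11] = -2*2560 - 4*(-2432) = 4608
b[12] = -2*4608 - 4*2560 = -19456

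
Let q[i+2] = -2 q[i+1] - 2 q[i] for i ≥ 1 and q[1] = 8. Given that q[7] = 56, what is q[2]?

Let q[2] = x.
q[3] = -16 - 2x
q[4] = 32 + 2x
q[5] = -32
q[6] = -4x
q[7] = 64 + 8x
So 64 + 8x = 56, giving x = -1.

-1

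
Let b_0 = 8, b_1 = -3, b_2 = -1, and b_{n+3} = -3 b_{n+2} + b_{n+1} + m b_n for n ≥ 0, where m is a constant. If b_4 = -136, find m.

b_3 = 8m
b_4 = -1 - 27m
So -1 - 27m = -136, giving m = 5.

5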